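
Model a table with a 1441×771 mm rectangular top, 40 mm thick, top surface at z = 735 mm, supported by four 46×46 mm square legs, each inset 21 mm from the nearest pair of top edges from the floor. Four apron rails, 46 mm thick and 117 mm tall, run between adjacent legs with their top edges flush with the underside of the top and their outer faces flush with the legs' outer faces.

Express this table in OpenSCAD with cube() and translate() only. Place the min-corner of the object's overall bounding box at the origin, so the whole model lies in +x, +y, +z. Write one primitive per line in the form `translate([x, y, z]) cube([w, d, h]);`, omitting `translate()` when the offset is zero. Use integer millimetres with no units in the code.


// leg_h = 735 - 40 = 695
// apron z = 695 - 117 = 578
translate([0, 0, 695]) cube([1441, 771, 40]);
translate([21, 21, 0]) cube([46, 46, 695]);
translate([1374, 21, 0]) cube([46, 46, 695]);
translate([21, 704, 0]) cube([46, 46, 695]);
translate([1374, 704, 0]) cube([46, 46, 695]);
translate([67, 21, 578]) cube([1307, 46, 117]);
translate([67, 704, 578]) cube([1307, 46, 117]);
translate([21, 67, 578]) cube([46, 637, 117]);
translate([1374, 67, 578]) cube([46, 637, 117]);


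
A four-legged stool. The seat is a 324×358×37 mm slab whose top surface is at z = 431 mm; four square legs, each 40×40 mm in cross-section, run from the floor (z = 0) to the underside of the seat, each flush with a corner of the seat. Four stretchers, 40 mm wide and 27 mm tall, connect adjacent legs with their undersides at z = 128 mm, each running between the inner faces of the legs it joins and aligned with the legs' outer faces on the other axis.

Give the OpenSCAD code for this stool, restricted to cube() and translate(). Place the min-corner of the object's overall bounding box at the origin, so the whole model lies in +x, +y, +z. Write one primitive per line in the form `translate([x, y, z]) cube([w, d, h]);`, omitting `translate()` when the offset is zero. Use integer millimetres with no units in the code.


translate([0, 0, 394]) cube([324, 358, 37]);
cube([40, 40, 394]);
translate([284, 0, 0]) cube([40, 40, 394]);
translate([0, 318, 0]) cube([40, 40, 394]);
translate([284, 318, 0]) cube([40, 40, 394]);
translate([40, 0, 128]) cube([244, 40, 27]);
translate([40, 318, 128]) cube([244, 40, 27]);
translate([0, 40, 128]) cube([40, 278, 27]);
translate([284, 40, 128]) cube([40, 278, 27]);


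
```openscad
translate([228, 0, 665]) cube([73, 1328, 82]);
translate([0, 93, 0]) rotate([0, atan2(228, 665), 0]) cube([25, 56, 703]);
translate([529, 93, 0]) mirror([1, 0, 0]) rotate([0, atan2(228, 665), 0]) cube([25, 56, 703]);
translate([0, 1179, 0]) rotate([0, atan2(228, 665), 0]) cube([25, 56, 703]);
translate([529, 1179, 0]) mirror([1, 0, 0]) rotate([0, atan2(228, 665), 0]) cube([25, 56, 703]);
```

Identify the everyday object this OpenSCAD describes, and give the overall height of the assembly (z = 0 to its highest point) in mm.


A sawhorse. The overall height is 747 mm.

A beam across two mirrored pairs of raked legs — a sawhorse. The beam's underside is at z = 665 (matching the legs' vertical rise in atan2(228, 665)) and the beam is 82 mm tall, so its top is at 665 + 82 = 747 mm. The raked legs top out at the beam's underside, so that is the highest point.


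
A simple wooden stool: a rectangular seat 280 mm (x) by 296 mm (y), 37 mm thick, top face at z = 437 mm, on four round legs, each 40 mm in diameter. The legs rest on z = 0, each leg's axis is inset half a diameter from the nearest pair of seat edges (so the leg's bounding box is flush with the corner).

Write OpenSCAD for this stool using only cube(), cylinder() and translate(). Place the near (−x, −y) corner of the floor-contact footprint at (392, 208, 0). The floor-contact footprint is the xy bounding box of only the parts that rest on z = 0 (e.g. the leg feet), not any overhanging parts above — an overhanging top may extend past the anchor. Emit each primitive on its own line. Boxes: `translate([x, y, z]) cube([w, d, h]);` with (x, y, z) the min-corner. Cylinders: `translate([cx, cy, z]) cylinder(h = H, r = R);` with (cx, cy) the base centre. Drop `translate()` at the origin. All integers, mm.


translate([392, 208, 400]) cube([280, 296, 37]);
translate([412, 228, 0]) cylinder(h = 400, r = 20);
translate([652, 228, 0]) cylinder(h = 400, r = 20);
translate([412, 484, 0]) cylinder(h = 400, r = 20);
translate([652, 484, 0]) cylinder(h = 400, r = 20);


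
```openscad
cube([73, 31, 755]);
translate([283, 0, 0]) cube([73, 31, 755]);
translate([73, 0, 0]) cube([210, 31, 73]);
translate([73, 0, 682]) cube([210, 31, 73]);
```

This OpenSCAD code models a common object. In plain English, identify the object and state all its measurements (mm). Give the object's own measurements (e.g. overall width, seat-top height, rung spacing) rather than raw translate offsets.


A rectangular picture frame lying in the x–z plane (depth along y). The opening is 210 mm wide (x) by 609 mm tall (z), surrounded by a border 73 mm wide on all four sides. The frame is 31 mm deep and is made of two full-height vertical stiles with two horizontal rails fitted between them.


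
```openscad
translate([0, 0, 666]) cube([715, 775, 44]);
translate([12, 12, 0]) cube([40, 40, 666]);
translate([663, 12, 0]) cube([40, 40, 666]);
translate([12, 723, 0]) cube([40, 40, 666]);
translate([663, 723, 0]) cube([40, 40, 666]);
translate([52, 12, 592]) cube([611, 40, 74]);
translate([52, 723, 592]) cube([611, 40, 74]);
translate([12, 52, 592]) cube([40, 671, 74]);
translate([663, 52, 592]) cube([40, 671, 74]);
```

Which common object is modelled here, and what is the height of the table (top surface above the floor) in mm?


A table. The table height is 710 mm.

A 715×775×44 slab sits at z = 666 on four 40 mm square posts — a table. The top surface is at 666 + 44 = 710 mm.


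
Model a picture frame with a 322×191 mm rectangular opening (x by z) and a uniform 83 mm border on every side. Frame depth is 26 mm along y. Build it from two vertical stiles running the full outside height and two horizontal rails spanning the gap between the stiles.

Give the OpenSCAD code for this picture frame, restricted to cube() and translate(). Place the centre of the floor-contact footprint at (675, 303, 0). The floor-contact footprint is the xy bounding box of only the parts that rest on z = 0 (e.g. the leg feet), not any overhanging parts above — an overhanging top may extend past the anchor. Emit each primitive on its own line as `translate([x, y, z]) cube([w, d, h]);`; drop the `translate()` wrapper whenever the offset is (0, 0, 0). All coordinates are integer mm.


translate([431, 290, 0]) cube([83, 26, 357]);
translate([836, 290, 0]) cube([83, 26, 357]);
translate([514, 290, 0]) cube([322, 26, 83]);
translate([514, 290, 274]) cube([322, 26, 83]);


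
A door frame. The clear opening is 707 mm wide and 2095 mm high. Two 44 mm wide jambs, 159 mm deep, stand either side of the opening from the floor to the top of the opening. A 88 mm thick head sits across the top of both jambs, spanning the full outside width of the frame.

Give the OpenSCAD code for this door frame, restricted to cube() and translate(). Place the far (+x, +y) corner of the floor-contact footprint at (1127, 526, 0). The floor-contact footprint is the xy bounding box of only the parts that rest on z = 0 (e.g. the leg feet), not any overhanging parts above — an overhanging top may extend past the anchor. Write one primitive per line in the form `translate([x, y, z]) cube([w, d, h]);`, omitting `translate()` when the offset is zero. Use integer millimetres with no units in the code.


translate([332, 367, 0]) cube([44, 159, 2095]);
translate([1083, 367, 0]) cube([44, 159, 2095]);
translate([332, 367, 2095]) cube([795, 159, 88]);


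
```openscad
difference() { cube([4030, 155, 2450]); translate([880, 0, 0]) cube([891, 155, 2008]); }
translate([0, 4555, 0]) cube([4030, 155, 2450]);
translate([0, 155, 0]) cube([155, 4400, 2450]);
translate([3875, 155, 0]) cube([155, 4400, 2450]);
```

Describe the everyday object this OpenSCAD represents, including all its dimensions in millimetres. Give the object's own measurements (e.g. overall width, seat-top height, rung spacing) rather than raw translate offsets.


A single room: four walls, each 2450 mm tall and 155 mm thick, enclosing an outside footprint 4030×4710 mm (x × y), no floor or roof. The front and back walls (−y and +y sides) run the full x-width; the side walls fit between their inner faces. A door opening 891 mm wide and 2008 mm tall is cut through the front wall from the floor up, its −x edge 880 mm from the wall's −x end.


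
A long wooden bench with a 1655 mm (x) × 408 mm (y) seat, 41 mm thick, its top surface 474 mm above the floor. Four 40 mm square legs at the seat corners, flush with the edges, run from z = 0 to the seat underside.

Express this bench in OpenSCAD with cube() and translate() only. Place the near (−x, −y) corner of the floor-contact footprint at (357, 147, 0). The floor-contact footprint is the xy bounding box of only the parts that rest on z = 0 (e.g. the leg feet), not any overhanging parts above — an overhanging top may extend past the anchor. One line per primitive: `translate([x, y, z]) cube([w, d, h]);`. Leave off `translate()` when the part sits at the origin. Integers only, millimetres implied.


// leg_h = 474 − 41 = 433
translate([357, 147, 433]) cube([1655, 408, 41]);
translate([357, 147, 0]) cube([40, 40, 433]);
translate([357, 515, 0]) cube([40, 40, 433]);
translate([1972, 147, 0]) cube([40, 40, 433]);
translate([1972, 515, 0]) cube([40, 40, 433]);


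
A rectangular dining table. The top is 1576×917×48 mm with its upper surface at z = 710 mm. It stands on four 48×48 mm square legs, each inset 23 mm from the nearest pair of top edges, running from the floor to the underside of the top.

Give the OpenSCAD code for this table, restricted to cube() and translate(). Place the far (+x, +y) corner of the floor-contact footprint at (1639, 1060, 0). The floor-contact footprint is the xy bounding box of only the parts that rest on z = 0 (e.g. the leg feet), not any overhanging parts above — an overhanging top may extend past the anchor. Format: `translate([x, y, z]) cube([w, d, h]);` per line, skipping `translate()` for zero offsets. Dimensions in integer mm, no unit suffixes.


translate([86, 166, 662]) cube([1576, 917, 48]);
translate([109, 189, 0]) cube([48, 48, 662]);
translate([1591, 189, 0]) cube([48, 48, 662]);
translate([109, 1012, 0]) cube([48, 48, 662]);
translate([1591, 1012, 0]) cube([48, 48, 662]);


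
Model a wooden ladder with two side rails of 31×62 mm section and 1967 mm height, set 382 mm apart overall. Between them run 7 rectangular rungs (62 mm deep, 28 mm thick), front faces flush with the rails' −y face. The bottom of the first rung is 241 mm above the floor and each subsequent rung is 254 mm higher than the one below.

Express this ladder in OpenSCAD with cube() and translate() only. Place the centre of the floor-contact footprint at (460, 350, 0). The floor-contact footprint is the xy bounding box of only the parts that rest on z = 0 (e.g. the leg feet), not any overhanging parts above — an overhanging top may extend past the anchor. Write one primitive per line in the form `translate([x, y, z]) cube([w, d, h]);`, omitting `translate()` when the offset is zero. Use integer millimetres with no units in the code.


translate([269, 319, 0]) cube([31, 62, 1967]);
translate([620, 319, 0]) cube([31, 62, 1967]);
translate([300, 319, 241]) cube([320, 62, 28]);
translate([300, 319, 495]) cube([320, 62, 28]);
translate([300, 319, 749]) cube([320, 62, 28]);
translate([300, 319, 1003]) cube([320, 62, 28]);
translate([300, 319, 1257]) cube([320, 62, 28]);
translate([300, 319, 1511]) cube([320, 62, 28]);
translate([300, 319, 1765]) cube([320, 62, 28]);


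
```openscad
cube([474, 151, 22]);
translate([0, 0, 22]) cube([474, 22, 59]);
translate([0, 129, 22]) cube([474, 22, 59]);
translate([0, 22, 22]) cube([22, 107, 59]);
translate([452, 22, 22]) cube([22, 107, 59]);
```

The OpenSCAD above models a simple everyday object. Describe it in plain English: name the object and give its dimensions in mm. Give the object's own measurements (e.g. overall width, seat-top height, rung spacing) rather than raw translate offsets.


An open-topped rectangular box: outside dimensions 474×151×81 mm, with a uniform wall and base thickness of 22 mm. The base is a full 474×151 slab on the floor; four walls sit on top of the base. The front and back walls (the −y and +y sides) span the full width; the two side walls fit between them.


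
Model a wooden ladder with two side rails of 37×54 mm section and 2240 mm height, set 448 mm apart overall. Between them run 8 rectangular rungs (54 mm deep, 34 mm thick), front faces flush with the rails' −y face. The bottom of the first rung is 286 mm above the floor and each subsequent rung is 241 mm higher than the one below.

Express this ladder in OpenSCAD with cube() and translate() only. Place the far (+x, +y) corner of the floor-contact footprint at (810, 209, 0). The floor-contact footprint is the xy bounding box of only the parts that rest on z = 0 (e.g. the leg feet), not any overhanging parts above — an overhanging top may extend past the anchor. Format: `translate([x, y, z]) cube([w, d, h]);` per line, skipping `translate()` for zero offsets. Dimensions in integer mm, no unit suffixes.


translate([362, 155, 0]) cube([37, 54, 2240]);
translate([773, 155, 0]) cube([37, 54, 2240]);
translate([399, 155, 286]) cube([374, 54, 34]);
translate([399, 155, 527]) cube([374, 54, 34]);
translate([399, 155, 768]) cube([374, 54, 34]);
translate([399, 155, 1009]) cube([374, 54, 34]);
translate([399, 155, 1250]) cube([374, 54, 34]);
translate([399, 155, 1491]) cube([374, 54, 34]);
translate([399, 155, 1732]) cube([374, 54, 34]);
translate([399, 155, 1973]) cube([374, 54, 34]);


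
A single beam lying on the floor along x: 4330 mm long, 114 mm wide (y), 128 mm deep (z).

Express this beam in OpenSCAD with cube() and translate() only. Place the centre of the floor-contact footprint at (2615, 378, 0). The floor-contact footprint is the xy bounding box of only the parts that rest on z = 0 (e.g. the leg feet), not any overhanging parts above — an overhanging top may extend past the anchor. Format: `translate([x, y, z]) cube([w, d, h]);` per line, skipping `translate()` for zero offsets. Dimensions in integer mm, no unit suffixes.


translate([450, 321, 0]) cube([4330, 114, 128]);


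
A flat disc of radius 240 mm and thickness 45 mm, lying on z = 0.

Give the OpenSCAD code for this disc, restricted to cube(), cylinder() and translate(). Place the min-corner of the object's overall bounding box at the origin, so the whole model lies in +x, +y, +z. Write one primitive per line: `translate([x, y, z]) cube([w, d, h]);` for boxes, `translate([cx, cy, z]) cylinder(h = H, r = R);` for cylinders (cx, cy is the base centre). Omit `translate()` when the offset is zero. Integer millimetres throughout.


translate([240, 240, 0]) cylinder(h = 45, r = 240);


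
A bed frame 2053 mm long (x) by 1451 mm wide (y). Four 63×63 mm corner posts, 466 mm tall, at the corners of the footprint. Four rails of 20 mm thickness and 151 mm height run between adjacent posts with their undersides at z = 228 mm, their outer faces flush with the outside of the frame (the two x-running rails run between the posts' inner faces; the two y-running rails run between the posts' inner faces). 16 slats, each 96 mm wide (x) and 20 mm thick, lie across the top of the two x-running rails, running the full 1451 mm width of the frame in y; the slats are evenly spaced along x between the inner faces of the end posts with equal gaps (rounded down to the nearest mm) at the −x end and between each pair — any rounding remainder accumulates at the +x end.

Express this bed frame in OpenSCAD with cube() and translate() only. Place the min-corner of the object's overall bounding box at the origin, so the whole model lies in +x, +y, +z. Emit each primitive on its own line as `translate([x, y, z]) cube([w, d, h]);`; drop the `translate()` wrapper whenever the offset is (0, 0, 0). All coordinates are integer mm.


cube([63, 63, 466]);
translate([0, 1388, 0]) cube([63, 63, 466]);
translate([1990, 0, 0]) cube([63, 63, 466]);
translate([1990, 1388, 0]) cube([63, 63, 466]);
translate([63, 0, 228]) cube([1927, 20, 151]);
translate([63, 1431, 228]) cube([1927, 20, 151]);
translate([0, 63, 228]) cube([20, 1325, 151]);
translate([2033, 63, 228]) cube([20, 1325, 151]);
translate([86, 0, 379]) cube([96, 1451, 20]);
translate([205, 0, 379]) cube([96, 1451, 20]);
translate([324, 0, 379]) cube([96, 1451, 20]);
translate([443, 0, 379]) cube([96, 1451, 20]);
translate([562, 0, 379]) cube([96, 1451, 20]);
translate([681, 0, 379]) cube([96, 1451, 20]);
translate([800, 0, 379]) cube([96, 1451, 20]);
translate([919, 0, 379]) cube([96, 1451, 20]);
translate([1038, 0, 379]) cube([96, 1451, 20]);
translate([1157, 0, 379]) cube([96, 1451, 20]);
translate([1276, 0, 379]) cube([96, 1451, 20]);
translate([1395, 0, 379]) cube([96, 1451, 20]);
translate([1514, 0, 379]) cube([96, 1451, 20]);
translate([1633, 0, 379]) cube([96, 1451, 20]);
translate([1752, 0, 379]) cube([96, 1451, 20]);
translate([1871, 0, 379]) cube([96, 1451, 20]);


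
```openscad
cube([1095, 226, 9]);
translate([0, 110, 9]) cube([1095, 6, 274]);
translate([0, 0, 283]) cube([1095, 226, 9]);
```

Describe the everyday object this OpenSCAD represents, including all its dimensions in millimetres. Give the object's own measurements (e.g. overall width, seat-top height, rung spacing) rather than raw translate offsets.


An I-beam lying along x, 1095 mm long. Overall section height 292 mm. Two flanges 226 mm wide (y) and 9 mm thick, one on the floor and one at the top; a web 6 mm thick runs between them, centred on the flange width.


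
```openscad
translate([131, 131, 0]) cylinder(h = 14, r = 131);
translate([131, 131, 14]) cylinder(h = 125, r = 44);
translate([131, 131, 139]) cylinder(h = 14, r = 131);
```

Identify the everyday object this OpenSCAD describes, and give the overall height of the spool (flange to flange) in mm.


A spool. The overall height is 153 mm.

Three coaxial cylinders, large–small–large — a spool. Two 14 mm flanges and a 125 mm core give 14 + 125 + 14 = 153 mm.


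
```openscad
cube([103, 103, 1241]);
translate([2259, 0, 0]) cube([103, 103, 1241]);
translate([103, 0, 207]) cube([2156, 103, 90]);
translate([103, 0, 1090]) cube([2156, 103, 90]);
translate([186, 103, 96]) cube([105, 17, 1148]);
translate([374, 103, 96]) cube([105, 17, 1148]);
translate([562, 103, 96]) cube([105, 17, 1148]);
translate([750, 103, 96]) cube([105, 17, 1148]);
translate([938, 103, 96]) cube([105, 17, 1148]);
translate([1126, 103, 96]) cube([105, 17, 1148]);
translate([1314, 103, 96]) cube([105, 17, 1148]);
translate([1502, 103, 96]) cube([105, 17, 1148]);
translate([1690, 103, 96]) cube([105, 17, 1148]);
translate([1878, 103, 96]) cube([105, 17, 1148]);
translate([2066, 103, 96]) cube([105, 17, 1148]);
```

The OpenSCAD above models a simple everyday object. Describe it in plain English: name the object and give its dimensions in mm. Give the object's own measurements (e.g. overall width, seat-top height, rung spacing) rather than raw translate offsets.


A fence section. Two 103×103 mm posts, 1241 mm tall, stand on the floor with a clear span of 2156 mm between their inner faces. Two horizontal rails of 103×90 mm section span the gap between the posts with their undersides at z = 207 mm and z = 1090 mm, flush with the posts' −y face. 11 pickets, each 105 mm wide, 17 mm thick and 1148 mm tall, are fixed to the +y face of the rails with their bottoms at z = 96 mm, spaced across the span with a 83 mm gap after the −x post and between neighbouring pickets, with 88 mm left before the +x post.


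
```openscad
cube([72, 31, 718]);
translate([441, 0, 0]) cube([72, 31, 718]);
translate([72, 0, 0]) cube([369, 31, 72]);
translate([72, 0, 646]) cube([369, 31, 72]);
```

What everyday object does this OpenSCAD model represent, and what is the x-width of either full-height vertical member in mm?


A picture frame. The border width is 72 mm.

Four thin pieces enclosing a rectangular opening — a picture frame. The two full-height stiles are 718 mm tall; the top rail sits at z = 646 and is 72 mm tall, so the border above the opening is 718 − 646 = 72 mm, matching the stile x-width.


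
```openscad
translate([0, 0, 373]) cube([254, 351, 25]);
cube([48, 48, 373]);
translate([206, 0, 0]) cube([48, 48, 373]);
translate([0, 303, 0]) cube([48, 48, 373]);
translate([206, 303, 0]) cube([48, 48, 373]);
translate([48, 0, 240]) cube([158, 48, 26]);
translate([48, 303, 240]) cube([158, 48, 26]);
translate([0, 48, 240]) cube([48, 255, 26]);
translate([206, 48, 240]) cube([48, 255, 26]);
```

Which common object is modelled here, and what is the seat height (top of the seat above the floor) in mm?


A stool. The seat height is 398 mm.

A 254×351×25 slab at z = 373 on four corner posts — a stool. The seat top is 373 + 25 = 398 mm.


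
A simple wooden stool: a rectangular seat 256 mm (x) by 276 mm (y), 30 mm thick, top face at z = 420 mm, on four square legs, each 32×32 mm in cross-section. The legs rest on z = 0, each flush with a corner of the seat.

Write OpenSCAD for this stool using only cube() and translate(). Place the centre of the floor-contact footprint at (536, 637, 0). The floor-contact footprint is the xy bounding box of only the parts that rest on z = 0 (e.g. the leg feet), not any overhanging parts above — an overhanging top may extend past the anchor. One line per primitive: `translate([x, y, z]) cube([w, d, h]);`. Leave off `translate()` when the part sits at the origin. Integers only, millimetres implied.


translate([408, 499, 390]) cube([256, 276, 30]);
translate([408, 499, 0]) cube([32, 32, 390]);
translate([632, 499, 0]) cube([32, 32, 390]);
translate([408, 743, 0]) cube([32, 32, 390]);
translate([632, 743, 0]) cube([32, 32, 390]);


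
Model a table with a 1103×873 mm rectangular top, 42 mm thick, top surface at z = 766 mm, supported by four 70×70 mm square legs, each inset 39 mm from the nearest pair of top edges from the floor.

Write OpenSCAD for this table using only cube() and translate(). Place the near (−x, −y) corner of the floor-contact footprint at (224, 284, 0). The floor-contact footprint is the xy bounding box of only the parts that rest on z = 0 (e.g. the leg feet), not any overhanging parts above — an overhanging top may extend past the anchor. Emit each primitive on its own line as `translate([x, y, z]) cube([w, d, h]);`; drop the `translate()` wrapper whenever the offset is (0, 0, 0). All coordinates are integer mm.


// leg_h = 766 - 42 = 724
translate([185, 245, 724]) cube([1103, 873, 42]);
translate([224, 284, 0]) cube([70, 70, 724]);
translate([1179, 284, 0]) cube([70, 70, 724]);
translate([224, 1009, 0]) cube([70, 70, 724]);
translate([1179, 1009, 0]) cube([70, 70, 724]);


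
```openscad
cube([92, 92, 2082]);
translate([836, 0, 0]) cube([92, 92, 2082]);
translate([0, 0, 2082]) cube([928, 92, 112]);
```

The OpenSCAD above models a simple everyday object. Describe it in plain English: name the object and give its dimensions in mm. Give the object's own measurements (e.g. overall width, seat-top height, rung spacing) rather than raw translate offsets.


A door frame. The clear opening is 744 mm wide and 2082 mm high. Two 92 mm wide jambs, 92 mm deep, stand either side of the opening from the floor to the top of the opening. A 112 mm thick head sits across the top of both jambs, spanning the full outside width of the frame.


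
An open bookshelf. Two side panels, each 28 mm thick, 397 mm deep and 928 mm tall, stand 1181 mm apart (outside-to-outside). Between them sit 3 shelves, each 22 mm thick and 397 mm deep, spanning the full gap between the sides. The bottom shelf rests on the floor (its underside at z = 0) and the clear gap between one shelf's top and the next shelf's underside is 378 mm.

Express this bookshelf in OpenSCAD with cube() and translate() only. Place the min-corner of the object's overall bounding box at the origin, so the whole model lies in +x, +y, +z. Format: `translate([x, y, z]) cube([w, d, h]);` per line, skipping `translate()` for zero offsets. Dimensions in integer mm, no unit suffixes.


cube([28, 397, 928]);
translate([1153, 0, 0]) cube([28, 397, 928]);
translate([28, 0, 0]) cube([1125, 397, 22]);
translate([28, 0, 400]) cube([1125, 397, 22]);
translate([28, 0, 800]) cube([1125, 397, 22]);


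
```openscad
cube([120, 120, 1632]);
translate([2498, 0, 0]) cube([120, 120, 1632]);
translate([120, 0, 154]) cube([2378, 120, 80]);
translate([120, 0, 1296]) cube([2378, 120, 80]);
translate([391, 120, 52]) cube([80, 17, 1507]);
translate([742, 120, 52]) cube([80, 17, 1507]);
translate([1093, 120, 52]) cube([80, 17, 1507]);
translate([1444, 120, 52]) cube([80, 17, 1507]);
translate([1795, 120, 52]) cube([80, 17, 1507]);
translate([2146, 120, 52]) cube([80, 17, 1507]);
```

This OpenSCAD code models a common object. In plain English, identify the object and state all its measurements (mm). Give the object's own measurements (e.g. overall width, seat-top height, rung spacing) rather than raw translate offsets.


A fence section. Two 120×120 mm posts, 1632 mm tall, stand on the floor with a clear span of 2378 mm between their inner faces. Two horizontal rails of 120×80 mm section span the gap between the posts with their undersides at z = 154 mm and z = 1296 mm, flush with the posts' −y face. 6 pickets, each 80 mm wide, 17 mm thick and 1507 mm tall, are fixed to the +y face of the rails with their bottoms at z = 52 mm, spaced across the span with a 271 mm gap after the −x post and between neighbouring pickets, with 272 mm left before the +x post.


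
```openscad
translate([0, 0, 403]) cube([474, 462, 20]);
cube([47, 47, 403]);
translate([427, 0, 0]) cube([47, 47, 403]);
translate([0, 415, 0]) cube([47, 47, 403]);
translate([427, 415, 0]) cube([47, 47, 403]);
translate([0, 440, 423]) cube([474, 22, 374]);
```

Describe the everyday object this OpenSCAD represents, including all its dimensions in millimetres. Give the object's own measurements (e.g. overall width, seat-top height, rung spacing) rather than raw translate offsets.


A chair. The seat is a 474×462×20 mm slab with its top at z = 423 mm, on four 47×47 mm corner legs (flush with the seat edges, standing on z = 0). A flat backrest 22 mm thick, 374 mm tall, spans the full seat width and rises from the seat top along its +y edge, rear face flush with the rear of the seat.


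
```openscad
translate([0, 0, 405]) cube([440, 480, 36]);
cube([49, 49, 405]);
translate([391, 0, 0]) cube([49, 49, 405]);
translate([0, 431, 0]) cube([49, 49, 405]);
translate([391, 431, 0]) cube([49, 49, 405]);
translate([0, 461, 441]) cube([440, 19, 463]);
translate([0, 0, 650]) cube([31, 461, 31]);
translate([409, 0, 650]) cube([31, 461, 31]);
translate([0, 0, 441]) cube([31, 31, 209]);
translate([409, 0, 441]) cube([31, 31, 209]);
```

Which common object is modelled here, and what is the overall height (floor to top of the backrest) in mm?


A chair. The overall height is 904 mm.

A slab on four corner posts with a tall panel at the back — a chair. The seat slab sits at z = 405 with thickness 36, and the 463 mm backrest starts at the seat top, so the overall height is 405 + 36 + 463 = 904 mm.


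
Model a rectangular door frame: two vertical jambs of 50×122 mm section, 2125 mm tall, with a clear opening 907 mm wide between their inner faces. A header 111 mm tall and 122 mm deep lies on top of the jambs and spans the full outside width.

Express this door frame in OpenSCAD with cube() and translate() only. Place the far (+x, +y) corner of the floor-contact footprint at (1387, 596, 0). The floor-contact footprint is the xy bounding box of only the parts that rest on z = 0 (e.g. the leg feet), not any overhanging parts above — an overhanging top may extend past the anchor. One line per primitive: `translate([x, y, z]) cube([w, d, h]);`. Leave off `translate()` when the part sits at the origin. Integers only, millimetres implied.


translate([380, 474, 0]) cube([50, 122, 2125]);
translate([1337, 474, 0]) cube([50, 122, 2125]);
translate([380, 474, 2125]) cube([1007, 122, 111]);


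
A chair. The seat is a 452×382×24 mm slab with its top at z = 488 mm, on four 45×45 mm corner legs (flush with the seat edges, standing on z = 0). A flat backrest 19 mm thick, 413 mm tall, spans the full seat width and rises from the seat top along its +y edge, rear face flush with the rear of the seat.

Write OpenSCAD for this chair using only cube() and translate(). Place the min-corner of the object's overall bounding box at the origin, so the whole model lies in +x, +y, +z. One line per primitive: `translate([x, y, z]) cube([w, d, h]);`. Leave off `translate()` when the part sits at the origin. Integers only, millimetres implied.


translate([0, 0, 464]) cube([452, 382, 24]);
cube([45, 45, 464]);
translate([407, 0, 0]) cube([45, 45, 464]);
translate([0, 337, 0]) cube([45, 45, 464]);
translate([407, 337, 0]) cube([45, 45, 464]);
translate([0, 363, 488]) cube([452, 19, 413]);


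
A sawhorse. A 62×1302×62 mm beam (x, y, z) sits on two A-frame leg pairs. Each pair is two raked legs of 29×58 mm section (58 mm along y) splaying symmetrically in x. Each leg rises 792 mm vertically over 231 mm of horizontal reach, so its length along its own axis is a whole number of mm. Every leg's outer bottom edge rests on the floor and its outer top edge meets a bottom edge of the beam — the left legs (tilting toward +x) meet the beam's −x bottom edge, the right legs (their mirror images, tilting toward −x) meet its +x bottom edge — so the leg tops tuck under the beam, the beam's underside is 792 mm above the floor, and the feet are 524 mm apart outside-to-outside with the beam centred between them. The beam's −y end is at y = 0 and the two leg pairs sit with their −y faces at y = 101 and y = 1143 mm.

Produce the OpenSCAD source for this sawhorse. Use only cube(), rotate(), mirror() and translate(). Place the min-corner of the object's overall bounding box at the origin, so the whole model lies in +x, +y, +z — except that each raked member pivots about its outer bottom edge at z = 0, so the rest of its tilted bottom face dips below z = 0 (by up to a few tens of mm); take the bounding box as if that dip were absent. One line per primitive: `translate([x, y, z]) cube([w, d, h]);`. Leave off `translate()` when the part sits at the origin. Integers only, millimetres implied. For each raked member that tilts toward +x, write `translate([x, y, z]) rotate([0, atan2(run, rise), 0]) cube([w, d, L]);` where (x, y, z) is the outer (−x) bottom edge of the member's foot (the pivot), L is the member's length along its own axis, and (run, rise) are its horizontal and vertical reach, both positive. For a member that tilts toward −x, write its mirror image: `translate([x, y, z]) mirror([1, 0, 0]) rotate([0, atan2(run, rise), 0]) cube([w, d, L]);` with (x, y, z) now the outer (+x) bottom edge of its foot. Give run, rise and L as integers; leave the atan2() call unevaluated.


// leg length = √(231² + 792²) = 825
// right-leg outer foot x = 2·231 + 62 = 524
// beam min-corner = (231, 0, 792)
translate([231, 0, 792]) cube([62, 1302, 62]);
translate([0, 101, 0]) rotate([0, atan2(231, 792), 0]) cube([29, 58, 825]);
translate([524, 101, 0]) mirror([1, 0, 0]) rotate([0, atan2(231, 792), 0]) cube([29, 58, 825]);
translate([0, 1143, 0]) rotate([0, atan2(231, 792), 0]) cube([29, 58, 825]);
translate([524, 1143, 0]) mirror([1, 0, 0]) rotate([0, atan2(231, 792), 0]) cube([29, 58, 825]);


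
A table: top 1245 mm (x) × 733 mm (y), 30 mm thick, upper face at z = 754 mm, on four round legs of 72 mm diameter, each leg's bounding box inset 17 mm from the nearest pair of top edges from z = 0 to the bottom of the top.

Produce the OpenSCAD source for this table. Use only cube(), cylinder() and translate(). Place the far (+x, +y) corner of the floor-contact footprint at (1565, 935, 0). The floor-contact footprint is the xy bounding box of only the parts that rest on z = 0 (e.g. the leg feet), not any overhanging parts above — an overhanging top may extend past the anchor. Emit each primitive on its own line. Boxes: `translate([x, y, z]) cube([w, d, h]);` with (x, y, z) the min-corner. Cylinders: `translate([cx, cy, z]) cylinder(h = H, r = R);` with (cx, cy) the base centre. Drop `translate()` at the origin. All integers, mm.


translate([337, 219, 724]) cube([1245, 733, 30]);
translate([390, 272, 0]) cylinder(h = 724, r = 36);
translate([1529, 272, 0]) cylinder(h = 724, r = 36);
translate([390, 899, 0]) cylinder(h = 724, r = 36);
translate([1529, 899, 0]) cylinder(h = 724, r = 36);


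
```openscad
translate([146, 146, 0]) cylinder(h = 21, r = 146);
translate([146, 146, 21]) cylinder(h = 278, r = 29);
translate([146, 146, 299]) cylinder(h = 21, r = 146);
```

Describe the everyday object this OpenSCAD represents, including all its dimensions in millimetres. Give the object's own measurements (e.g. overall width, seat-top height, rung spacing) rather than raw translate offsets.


A spool: two coaxial disc flanges of radius 146 mm and thickness 21 mm, joined by a core cylinder of radius 29 mm and height 278 mm. The lower flange rests on z = 0 and the three cylinders share a vertical axis.


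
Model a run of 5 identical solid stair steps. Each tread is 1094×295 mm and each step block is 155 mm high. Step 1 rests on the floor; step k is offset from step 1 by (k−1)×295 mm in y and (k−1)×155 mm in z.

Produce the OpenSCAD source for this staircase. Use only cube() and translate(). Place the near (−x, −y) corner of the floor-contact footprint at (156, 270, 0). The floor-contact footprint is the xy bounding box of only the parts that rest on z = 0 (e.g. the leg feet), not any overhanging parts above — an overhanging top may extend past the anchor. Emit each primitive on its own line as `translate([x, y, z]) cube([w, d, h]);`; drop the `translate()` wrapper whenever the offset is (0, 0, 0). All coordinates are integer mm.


translate([156, 270, 0]) cube([1094, 295, 155]);
translate([156, 565, 155]) cube([1094, 295, 155]);
translate([156, 860, 310]) cube([1094, 295, 155]);
translate([156, 1155, 465]) cube([1094, 295, 155]);
translate([156, 1450, 620]) cube([1094, 295, 155]);


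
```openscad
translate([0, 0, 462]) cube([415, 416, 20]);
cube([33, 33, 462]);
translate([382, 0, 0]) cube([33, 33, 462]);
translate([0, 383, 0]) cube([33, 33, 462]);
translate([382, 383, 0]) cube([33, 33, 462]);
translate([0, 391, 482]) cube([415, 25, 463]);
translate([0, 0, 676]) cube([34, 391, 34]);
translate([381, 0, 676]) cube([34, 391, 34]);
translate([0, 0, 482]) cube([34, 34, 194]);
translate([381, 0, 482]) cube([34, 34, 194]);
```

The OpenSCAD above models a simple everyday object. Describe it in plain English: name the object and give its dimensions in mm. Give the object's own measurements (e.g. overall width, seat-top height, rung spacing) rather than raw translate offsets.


A chair. The seat is a 415×416×20 mm slab with its top at z = 482 mm, on four 33×33 mm corner legs (flush with the seat edges, standing on z = 0). A flat backrest 25 mm thick, 463 mm tall, spans the full seat width and rises from the seat top along its +y edge, rear face flush with the rear of the seat. Two armrests of 34×34 mm section run along each side from the seat's front edge to the front of the backrest, top faces 228 mm above the seat top and outer faces flush with the seat's x-edges; a 34×34 mm post under the front of each armrest stands on the seat at the front corner.


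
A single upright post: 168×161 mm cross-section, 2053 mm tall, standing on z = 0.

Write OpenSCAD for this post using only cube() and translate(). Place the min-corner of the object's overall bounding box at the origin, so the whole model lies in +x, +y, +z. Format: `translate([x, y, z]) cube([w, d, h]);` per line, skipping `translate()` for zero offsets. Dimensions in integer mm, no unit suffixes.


cube([168, 161, 2053]);


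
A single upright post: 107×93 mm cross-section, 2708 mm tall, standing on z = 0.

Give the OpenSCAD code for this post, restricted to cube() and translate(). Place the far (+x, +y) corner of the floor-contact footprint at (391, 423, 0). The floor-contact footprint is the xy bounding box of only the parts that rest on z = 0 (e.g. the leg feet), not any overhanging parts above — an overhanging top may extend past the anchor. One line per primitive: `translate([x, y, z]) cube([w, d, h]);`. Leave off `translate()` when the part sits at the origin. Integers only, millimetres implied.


translate([284, 330, 0]) cube([107, 93, 2708]);


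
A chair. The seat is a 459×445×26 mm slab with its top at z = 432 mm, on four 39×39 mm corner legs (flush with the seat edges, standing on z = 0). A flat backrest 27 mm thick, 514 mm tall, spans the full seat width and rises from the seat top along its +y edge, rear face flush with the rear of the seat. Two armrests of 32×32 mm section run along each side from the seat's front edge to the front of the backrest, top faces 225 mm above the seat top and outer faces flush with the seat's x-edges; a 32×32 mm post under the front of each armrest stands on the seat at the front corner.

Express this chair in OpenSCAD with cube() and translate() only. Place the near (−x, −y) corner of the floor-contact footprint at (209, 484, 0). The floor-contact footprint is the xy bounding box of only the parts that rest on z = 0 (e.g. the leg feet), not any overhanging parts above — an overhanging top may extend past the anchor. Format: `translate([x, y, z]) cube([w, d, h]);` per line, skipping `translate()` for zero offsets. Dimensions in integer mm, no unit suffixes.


translate([209, 484, 406]) cube([459, 445, 26]);
translate([209, 484, 0]) cube([39, 39, 406]);
translate([629, 484, 0]) cube([39, 39, 406]);
translate([209, 890, 0]) cube([39, 39, 406]);
translate([629, 890, 0]) cube([39, 39, 406]);
translate([209, 902, 432]) cube([459, 27, 514]);
translate([209, 484, 625]) cube([32, 418, 32]);
translate([636, 484, 625]) cube([32, 418, 32]);
translate([209, 484, 432]) cube([32, 32, 193]);
translate([636, 484, 432]) cube([32, 32, 193]);


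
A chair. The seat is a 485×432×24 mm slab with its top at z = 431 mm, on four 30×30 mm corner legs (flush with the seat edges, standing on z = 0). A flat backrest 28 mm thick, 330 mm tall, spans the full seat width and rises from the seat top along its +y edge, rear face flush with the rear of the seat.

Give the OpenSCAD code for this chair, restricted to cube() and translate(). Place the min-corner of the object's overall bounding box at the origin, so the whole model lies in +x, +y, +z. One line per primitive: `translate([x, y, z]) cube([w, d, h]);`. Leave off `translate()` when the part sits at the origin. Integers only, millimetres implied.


// leg_h = 431 - 24 = 407
translate([0, 0, 407]) cube([485, 432, 24]);
cube([30, 30, 407]);
translate([455, 0, 0]) cube([30, 30, 407]);
translate([0, 402, 0]) cube([30, 30, 407]);
translate([455, 402, 0]) cube([30, 30, 407]);
translate([0, 404, 431]) cube([485, 28, 330]);


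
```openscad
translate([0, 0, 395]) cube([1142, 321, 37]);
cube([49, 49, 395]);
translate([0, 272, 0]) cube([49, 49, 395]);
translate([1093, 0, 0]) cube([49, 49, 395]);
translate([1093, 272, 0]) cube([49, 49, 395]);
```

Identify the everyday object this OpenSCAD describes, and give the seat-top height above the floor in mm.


A bench. The seat-top height is 432 mm.

A long slab on four corner posts — a bench. The slab sits at z = 395 with thickness 37, so the top is 395 + 37 = 432 mm.


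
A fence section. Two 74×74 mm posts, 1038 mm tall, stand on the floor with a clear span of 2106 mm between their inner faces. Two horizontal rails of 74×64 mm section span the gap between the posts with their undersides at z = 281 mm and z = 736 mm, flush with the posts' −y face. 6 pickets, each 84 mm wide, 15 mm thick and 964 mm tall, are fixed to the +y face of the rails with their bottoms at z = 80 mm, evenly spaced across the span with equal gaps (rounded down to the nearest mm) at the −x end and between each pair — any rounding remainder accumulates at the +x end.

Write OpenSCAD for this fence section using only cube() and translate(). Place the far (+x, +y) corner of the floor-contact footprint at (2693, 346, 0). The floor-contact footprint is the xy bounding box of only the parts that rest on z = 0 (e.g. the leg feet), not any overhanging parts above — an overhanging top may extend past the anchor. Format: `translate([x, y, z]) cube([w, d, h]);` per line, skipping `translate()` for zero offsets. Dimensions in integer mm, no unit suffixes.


translate([439, 272, 0]) cube([74, 74, 1038]);
translate([2619, 272, 0]) cube([74, 74, 1038]);
translate([513, 272, 281]) cube([2106, 74, 64]);
translate([513, 272, 736]) cube([2106, 74, 64]);
translate([741, 346, 80]) cube([84, 15, 964]);
translate([1053, 346, 80]) cube([84, 15, 964]);
translate([1365, 346, 80]) cube([84, 15, 964]);
translate([1677, 346, 80]) cube([84, 15, 964]);
translate([1989, 346, 80]) cube([84, 15, 964]);
translate([2301, 346, 80]) cube([84, 15, 964]);
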